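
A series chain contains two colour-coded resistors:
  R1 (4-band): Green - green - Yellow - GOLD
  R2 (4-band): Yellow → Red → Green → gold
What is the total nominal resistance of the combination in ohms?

4750000 Ω

R1: green, green → 55; yellow ×10^4 → 550000 Ω.
R2: yellow, red → 42; green ×10^5 → 4200000 Ω.
Series: 550000 + 4200000 = 4750000 Ω.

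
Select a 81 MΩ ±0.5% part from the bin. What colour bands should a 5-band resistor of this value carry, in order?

grey, brown, black, green, green

81000000 Ω = 810 × 10^5.
8 → grey
1 → brown
0 → black
Multiplier 10^5 → green.
±0.5% tolerance → green.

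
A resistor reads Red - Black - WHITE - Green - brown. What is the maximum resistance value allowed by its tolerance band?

Red → 2 (first significant figure)
Black → 0 (second significant figure)
White → 9 (third significant figure)
Green → ×10^5 multiplier
Brown → ±1% tolerance
209 × 100000 = 20900000 Ω
Maximum = 20900000 × (1 + 1/100) = 21109000 Ω.

21109000 Ω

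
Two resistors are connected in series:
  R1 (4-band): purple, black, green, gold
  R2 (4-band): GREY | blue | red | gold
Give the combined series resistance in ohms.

7008600 Ω

R1: violet, black → 70; green ×10^5 → 7000000 Ω.
R2: grey, blue → 86; red ×10^2 → 8600 Ω.
Series: 7000000 + 8600 = 7008600 Ω.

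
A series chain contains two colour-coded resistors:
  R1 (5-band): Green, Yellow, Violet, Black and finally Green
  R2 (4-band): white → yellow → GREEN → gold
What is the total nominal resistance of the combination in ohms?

R1: green, yellow, violet → 547; black ×1 → 547 Ω.
R2: white, yellow → 94; green ×10^5 → 9400000 Ω.
Series: 547 + 9400000 = 9400547 Ω.

9400547 Ω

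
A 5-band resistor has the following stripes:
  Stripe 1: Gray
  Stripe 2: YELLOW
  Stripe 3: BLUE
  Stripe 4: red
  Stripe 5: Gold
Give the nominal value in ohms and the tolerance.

Grey → 8 (first significant figure)
Yellow → 4 (second significant figure)
Blue → 6 (third significant figure)
Red → ×10^2 multiplier
Gold → ±5% tolerance
846 × 100 = 84600 Ω

84600 Ω ±5%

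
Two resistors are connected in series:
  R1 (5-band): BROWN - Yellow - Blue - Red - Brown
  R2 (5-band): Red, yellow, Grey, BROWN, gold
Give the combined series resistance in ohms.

R1: brown, yellow, blue → 146; red ×10^2 → 14600 Ω.
R2: red, yellow, grey → 248; brown ×10 → 2480 Ω.
Series: 14600 + 2480 = 17080 Ω.

17080 Ω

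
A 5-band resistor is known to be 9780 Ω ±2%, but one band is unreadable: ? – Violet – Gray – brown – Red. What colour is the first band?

white

9780 Ω = 978 × 10^1.
The first band gives digit 9 of the significand, and 9 is white.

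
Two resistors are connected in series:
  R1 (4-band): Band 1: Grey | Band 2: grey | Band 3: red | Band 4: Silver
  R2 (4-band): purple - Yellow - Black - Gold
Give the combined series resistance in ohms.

R1: grey, grey → 88; red ×10^2 → 8800 Ω.
R2: violet, yellow → 74; black ×1 → 74 Ω.
Series: 8800 + 74 = 8874 Ω.

8874 Ω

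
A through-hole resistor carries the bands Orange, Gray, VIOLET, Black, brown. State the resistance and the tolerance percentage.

387 Ω ±1%

Orange → 3 (first significant figure)
Grey → 8 (second significant figure)
Violet → 7 (third significant figure)
Black → ×1 multiplier
Brown → ±1% tolerance
387 × 1 = 387 Ω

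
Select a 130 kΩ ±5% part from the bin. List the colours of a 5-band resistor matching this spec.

130000 Ω = 130 × 10^3.
1 → brown
3 → orange
0 → black
Multiplier 10^3 → orange.
±5% tolerance → gold.

brown, orange, black, orange, gold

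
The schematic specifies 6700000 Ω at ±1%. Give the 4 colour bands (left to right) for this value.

6700000 Ω = 67 × 10^5.
6 → blue
7 → violet
Multiplier 10^5 → green.
±1% tolerance → brown.

blue, violet, green, brown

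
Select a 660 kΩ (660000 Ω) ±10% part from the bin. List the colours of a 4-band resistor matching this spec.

blue, blue, yellow, silver

660000 Ω = 66 × 10^4.
6 → blue
6 → blue
Multiplier 10^4 → yellow.
±10% tolerance → silver.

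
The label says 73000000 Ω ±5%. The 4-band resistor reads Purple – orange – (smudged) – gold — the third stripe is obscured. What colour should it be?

blue

73000000 Ω = 73 × 10^6.
The third band is the multiplier, 10^6, which is blue.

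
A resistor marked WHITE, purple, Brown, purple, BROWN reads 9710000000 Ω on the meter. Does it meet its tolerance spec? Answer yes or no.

yes

White → 9 (first significant figure)
Violet → 7 (second significant figure)
Brown → 1 (third significant figure)
Violet → ×10^7 multiplier
Brown → ±1% tolerance
971 × 10000000 = 9710000000 Ω
Allowed range: 9612900000 Ω to 9807100000 Ω.
9710000000 Ω lies inside that range.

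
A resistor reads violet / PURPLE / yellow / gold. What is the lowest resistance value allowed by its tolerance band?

731500 Ω

Violet → 7 (first significant figure)
Violet → 7 (second significant figure)
Yellow → ×10^4 multiplier
Gold → ±5% tolerance
77 × 10000 = 770000 Ω
Lowest = 770000 × (1 − 5/100) = 731500 Ω.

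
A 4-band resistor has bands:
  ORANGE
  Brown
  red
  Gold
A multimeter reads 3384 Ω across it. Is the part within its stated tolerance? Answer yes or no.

no

Orange → 3 (first significant figure)
Brown → 1 (second significant figure)
Red → ×10^2 multiplier
Gold → ±5% tolerance
31 × 100 = 3100 Ω
Allowed range: 2945 Ω to 3255 Ω.
3384 Ω lies outside that range.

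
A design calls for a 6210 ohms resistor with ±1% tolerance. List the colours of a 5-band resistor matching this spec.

6210 Ω = 621 × 10^1.
6 → blue
2 → red
1 → brown
Multiplier 10^1 → brown.
±1% tolerance → brown.

blue, red, brown, brown, brown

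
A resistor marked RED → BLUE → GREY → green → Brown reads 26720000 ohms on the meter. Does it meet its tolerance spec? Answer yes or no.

Red → 2 (first significant figure)
Blue → 6 (second significant figure)
Grey → 8 (third significant figure)
Green → ×10^5 multiplier
Brown → ±1% tolerance
268 × 100000 = 26800000 Ω
Allowed range: 26532000 Ω to 27068000 Ω.
26720000 ohms lies inside that range.

yes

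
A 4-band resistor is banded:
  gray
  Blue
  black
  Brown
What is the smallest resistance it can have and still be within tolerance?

Grey → 8 (first significant figure)
Blue → 6 (second significant figure)
Black → ×1 multiplier
Brown → ±1% tolerance
86 × 1 = 86 Ω
Smallest = 86 × (1 − 1/100) = 85.14 Ω.

85.14 Ω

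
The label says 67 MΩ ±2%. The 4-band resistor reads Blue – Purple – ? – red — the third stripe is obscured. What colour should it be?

blue

67000000 Ω = 67 × 10^6.
The third band is the multiplier, 10^6, which is blue.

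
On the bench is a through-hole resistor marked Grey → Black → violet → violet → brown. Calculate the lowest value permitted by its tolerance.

7989300000 Ω

Grey → 8 (first significant figure)
Black → 0 (second significant figure)
Violet → 7 (third significant figure)
Violet → ×10^7 multiplier
Brown → ±1% tolerance
807 × 10000000 = 8070000000 Ω
Lowest = 8070000000 × (1 − 1/100) = 7989300000 Ω.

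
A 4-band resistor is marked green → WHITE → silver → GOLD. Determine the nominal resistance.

0.59 Ω

Green → 5 (first significant figure)
White → 9 (second significant figure)
Silver → ×0.01 multiplier
59 × 0.01 = 0.59 Ω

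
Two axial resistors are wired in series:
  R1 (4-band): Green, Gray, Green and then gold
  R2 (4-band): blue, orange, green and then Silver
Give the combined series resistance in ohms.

12100000 Ω

R1: green, grey → 58; green ×10^5 → 5800000 Ω.
R2: blue, orange → 63; green ×10^5 → 6300000 Ω.
Series: 5800000 + 6300000 = 12100000 Ω.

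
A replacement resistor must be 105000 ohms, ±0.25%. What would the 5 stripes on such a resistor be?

105000 Ω = 105 × 10^3.
1 → brown
0 → black
5 → green
Multiplier 10^3 → orange.
±0.25% tolerance → blue.

brown, black, green, orange, blue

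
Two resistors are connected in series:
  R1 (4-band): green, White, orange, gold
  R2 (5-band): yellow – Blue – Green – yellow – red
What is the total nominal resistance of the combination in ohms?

R1: green, white → 59; orange ×10^3 → 59000 Ω.
R2: yellow, blue, green → 465; yellow ×10^4 → 4650000 Ω.
Series: 59000 + 4650000 = 4709000 Ω.

4709000 Ω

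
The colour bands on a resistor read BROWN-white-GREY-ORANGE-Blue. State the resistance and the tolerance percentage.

Brown → 1 (first significant figure)
White → 9 (second significant figure)
Grey → 8 (third significant figure)
Orange → ×10^3 multiplier
Blue → ±0.25% tolerance
198 × 1000 = 198000 Ω

198000 Ω ±0.25%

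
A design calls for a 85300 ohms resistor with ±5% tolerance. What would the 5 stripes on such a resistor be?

85300 Ω = 853 × 10^2.
8 → grey
5 → green
3 → orange
Multiplier 10^2 → red.
±5% tolerance → gold.

grey, green, orange, red, gold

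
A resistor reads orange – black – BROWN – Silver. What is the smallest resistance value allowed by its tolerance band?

270 Ω

Orange → 3 (first significant figure)
Black → 0 (second significant figure)
Brown → ×10 multiplier
Silver → ±10% tolerance
30 × 10 = 300 Ω
Smallest = 300 × (1 − 10/100) = 270 Ω.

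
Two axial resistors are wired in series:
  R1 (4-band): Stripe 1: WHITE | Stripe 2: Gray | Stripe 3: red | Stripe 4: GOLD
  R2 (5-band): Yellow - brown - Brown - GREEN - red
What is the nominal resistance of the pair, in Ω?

R1: white, grey → 98; red ×10^2 → 9800 Ω.
R2: yellow, brown, brown → 411; green ×10^5 → 41100000 Ω.
Series: 9800 + 41100000 = 41109800 Ω.

41109800 Ω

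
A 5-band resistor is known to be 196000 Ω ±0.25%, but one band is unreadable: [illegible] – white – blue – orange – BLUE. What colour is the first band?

196000 Ω = 196 × 10^3.
The first band gives digit 1 of the significand, and 1 is brown.

brown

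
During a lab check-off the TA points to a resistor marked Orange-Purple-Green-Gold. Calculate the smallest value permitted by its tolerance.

Orange → 3 (first significant figure)
Violet → 7 (second significant figure)
Green → ×10^5 multiplier
Gold → ±5% tolerance
37 × 100000 = 3700000 Ω
Smallest = 3700000 × (1 − 5/100) = 3515000 Ω.

3515000 Ω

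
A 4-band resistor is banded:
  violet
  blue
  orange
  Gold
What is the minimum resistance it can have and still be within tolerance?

Violet → 7 (first significant figure)
Blue → 6 (second significant figure)
Orange → ×10^3 multiplier
Gold → ±5% tolerance
76 × 1000 = 76000 Ω
Minimum = 76000 × (1 − 5/100) = 72200 Ω.

72200 Ω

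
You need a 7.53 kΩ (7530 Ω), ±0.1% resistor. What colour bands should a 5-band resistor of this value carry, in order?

violet, green, orange, brown, violet

7530 Ω = 753 × 10^1.
7 → violet
5 → green
3 → orange
Multiplier 10^1 → brown.
±0.1% tolerance → violet.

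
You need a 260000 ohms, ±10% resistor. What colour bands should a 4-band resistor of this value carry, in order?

260000 Ω = 26 × 10^4.
2 → red
6 → blue
Multiplier 10^4 → yellow.
±10% tolerance → silver.

red, blue, yellow, silver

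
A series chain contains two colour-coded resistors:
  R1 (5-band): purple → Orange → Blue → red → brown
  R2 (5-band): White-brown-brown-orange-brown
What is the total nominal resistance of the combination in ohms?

R1: violet, orange, blue → 736; red ×10^2 → 73600 Ω.
R2: white, brown, brown → 911; orange ×10^3 → 911000 Ω.
Series: 73600 + 911000 = 984600 Ω.

984600 Ω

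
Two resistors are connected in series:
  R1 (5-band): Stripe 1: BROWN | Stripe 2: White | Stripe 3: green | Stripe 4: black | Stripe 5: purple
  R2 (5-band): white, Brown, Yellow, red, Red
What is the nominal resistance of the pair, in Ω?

91595 Ω

R1: brown, white, green → 195; black ×1 → 195 Ω.
R2: white, brown, yellow → 914; red ×10^2 → 91400 Ω.
Series: 195 + 91400 = 91595 Ω.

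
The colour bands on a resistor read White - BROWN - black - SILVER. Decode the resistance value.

White → 9 (first significant figure)
Brown → 1 (second significant figure)
Black → ×1 multiplier
91 × 1 = 91 Ω

91 Ω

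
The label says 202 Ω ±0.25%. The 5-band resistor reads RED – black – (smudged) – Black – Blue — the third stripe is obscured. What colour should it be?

202 Ω = 202 × 10^0.
The third band gives digit 2 of the significand, and 2 is red.

red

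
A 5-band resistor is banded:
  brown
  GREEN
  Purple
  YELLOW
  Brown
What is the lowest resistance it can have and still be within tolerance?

Brown → 1 (first significant figure)
Green → 5 (second significant figure)
Violet → 7 (third significant figure)
Yellow → ×10^4 multiplier
Brown → ±1% tolerance
157 × 10000 = 1570000 Ω
Lowest = 1570000 × (1 − 1/100) = 1554300 Ω.

1554300 Ω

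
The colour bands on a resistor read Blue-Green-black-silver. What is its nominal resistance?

65 Ω

Blue → 6 (first significant figure)
Green → 5 (second significant figure)
Black → ×1 multiplier
65 × 1 = 65 Ω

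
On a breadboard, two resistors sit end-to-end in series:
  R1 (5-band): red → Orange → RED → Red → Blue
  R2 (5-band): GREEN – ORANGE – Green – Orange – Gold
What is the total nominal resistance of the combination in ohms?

558200 Ω

R1: red, orange, red → 232; red ×10^2 → 23200 Ω.
R2: green, orange, green → 535; orange ×10^3 → 535000 Ω.
Series: 23200 + 535000 = 558200 Ω.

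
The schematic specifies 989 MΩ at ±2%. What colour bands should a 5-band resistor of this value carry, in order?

white, grey, white, blue, red

989000000 Ω = 989 × 10^6.
9 → white
8 → grey
9 → white
Multiplier 10^6 → blue.
±2% tolerance → red.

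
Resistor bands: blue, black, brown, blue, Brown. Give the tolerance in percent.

±1%

The last band, brown, is the tolerance band.
Brown corresponds to ±1%.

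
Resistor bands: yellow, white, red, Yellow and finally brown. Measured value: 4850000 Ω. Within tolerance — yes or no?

no

Yellow → 4 (first significant figure)
White → 9 (second significant figure)
Red → 2 (third significant figure)
Yellow → ×10^4 multiplier
Brown → ±1% tolerance
492 × 10000 = 4920000 Ω
Allowed range: 4870800 Ω to 4969200 Ω.
4850000 Ω lies outside that range.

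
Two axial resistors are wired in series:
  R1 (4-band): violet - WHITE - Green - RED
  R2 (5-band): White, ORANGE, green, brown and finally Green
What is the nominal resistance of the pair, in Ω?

R1: violet, white → 79; green ×10^5 → 7900000 Ω.
R2: white, orange, green → 935; brown ×10 → 9350 Ω.
Series: 7900000 + 9350 = 7909350 Ω.

7909350 Ω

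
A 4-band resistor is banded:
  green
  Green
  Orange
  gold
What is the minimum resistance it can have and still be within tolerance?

52250 Ω

Green → 5 (first significant figure)
Green → 5 (second significant figure)
Orange → ×10^3 multiplier
Gold → ±5% tolerance
55 × 1000 = 55000 Ω
Minimum = 55000 × (1 − 5/100) = 52250 Ω.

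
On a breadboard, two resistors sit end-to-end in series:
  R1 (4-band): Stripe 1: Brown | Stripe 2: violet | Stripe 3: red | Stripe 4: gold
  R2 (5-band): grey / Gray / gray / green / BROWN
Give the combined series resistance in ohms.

88801700 Ω

R1: brown, violet → 17; red ×10^2 → 1700 Ω.
R2: grey, grey, grey → 888; green ×10^5 → 88800000 Ω.
Series: 1700 + 88800000 = 88801700 Ω.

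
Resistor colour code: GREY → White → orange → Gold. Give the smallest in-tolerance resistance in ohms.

Grey → 8 (first significant figure)
White → 9 (second significant figure)
Orange → ×10^3 multiplier
Gold → ±5% tolerance
89 × 1000 = 89000 Ω
Smallest = 89000 × (1 − 5/100) = 84550 Ω.

84550 Ω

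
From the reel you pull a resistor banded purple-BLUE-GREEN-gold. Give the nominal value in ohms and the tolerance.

7600000 Ω ±5%

Violet → 7 (first significant figure)
Blue → 6 (second significant figure)
Green → ×10^5 multiplier
Gold → ±5% tolerance
76 × 100000 = 7600000 Ω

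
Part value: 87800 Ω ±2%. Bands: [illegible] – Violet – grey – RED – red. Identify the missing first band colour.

grey

87800 Ω = 878 × 10^2.
The first band gives digit 8 of the significand, and 8 is grey.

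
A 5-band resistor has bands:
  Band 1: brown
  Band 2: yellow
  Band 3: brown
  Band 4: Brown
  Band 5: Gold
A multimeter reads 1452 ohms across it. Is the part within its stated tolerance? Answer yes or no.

Brown → 1 (first significant figure)
Yellow → 4 (second significant figure)
Brown → 1 (third significant figure)
Brown → ×10 multiplier
Gold → ±5% tolerance
141 × 10 = 1410 Ω
Allowed range: 1339.5 Ω to 1480.5 Ω.
1452 ohms lies inside that range.

yes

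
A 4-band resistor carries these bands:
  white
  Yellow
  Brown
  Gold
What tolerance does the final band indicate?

±5%

The last band, gold, is the tolerance band.
Gold corresponds to ±5%.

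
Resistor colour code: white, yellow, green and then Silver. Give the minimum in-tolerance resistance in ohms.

White → 9 (first significant figure)
Yellow → 4 (second significant figure)
Green → ×10^5 multiplier
Silver → ±10% tolerance
94 × 100000 = 9400000 Ω
Minimum = 9400000 × (1 − 10/100) = 8460000 Ω.

8460000 Ω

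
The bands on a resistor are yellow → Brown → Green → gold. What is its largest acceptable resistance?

4305000 Ω

Yellow → 4 (first significant figure)
Brown → 1 (second significant figure)
Green → ×10^5 multiplier
Gold → ±5% tolerance
41 × 100000 = 4100000 Ω
Largest = 4100000 × (1 + 5/100) = 4305000 Ω.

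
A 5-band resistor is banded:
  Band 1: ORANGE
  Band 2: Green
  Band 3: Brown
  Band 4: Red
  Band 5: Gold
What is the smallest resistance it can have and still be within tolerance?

Orange → 3 (first significant figure)
Green → 5 (second significant figure)
Brown → 1 (third significant figure)
Red → ×10^2 multiplier
Gold → ±5% tolerance
351 × 100 = 35100 Ω
Smallest = 35100 × (1 − 5/100) = 33345 Ω.

33345 Ω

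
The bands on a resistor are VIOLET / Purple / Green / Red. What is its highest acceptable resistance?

Violet → 7 (first significant figure)
Violet → 7 (second significant figure)
Green → ×10^5 multiplier
Red → ±2% tolerance
77 × 100000 = 7700000 Ω
Highest = 7700000 × (1 + 2/100) = 7854000 Ω.

7854000 Ω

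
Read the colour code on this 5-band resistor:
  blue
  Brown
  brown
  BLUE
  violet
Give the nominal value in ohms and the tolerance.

611000000 Ω ±0.1%

Blue → 6 (first significant figure)
Brown → 1 (second significant figure)
Brown → 1 (third significant figure)
Blue → ×10^6 multiplier
Violet → ±0.1% tolerance
611 × 1000000 = 611000000 Ω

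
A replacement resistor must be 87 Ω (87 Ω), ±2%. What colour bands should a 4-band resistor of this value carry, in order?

grey, violet, black, red

87 Ω = 87 × 10^0.
8 → grey
7 → violet
Multiplier 10^0 → black.
±2% tolerance → red.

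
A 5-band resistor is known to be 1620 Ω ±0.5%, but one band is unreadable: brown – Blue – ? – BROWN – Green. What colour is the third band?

1620 Ω = 162 × 10^1.
The third band gives digit 2 of the significand, and 2 is red.

red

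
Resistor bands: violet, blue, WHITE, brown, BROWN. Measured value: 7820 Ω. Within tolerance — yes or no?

no

Violet → 7 (first significant figure)
Blue → 6 (second significant figure)
White → 9 (third significant figure)
Brown → ×10 multiplier
Brown → ±1% tolerance
769 × 10 = 7690 Ω
Allowed range: 7613.1 Ω to 7766.9 Ω.
7820 Ω lies outside that range.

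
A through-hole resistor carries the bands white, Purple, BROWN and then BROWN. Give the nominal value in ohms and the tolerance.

White → 9 (first significant figure)
Violet → 7 (second significant figure)
Brown → ×10 multiplier
Brown → ±1% tolerance
97 × 10 = 970 Ω

970 Ω ±1%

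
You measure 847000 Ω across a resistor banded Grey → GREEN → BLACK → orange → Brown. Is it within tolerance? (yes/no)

yes

Grey → 8 (first significant figure)
Green → 5 (second significant figure)
Black → 0 (third significant figure)
Orange → ×10^3 multiplier
Brown → ±1% tolerance
850 × 1000 = 850000 Ω
Allowed range: 841500 Ω to 858500 Ω.
847000 Ω lies inside that range.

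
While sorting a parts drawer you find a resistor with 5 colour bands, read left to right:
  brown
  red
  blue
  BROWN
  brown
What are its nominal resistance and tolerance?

1260 Ω ±1%

Brown → 1 (first significant figure)
Red → 2 (second significant figure)
Blue → 6 (third significant figure)
Brown → ×10 multiplier
Brown → ±1% tolerance
126 × 10 = 1260 Ω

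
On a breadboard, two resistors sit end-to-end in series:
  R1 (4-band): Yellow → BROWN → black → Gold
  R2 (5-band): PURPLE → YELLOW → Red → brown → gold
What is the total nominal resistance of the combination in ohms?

7461 Ω

R1: yellow, brown → 41; black ×1 → 41 Ω.
R2: violet, yellow, red → 742; brown ×10 → 7420 Ω.
Series: 41 + 7420 = 7461 Ω.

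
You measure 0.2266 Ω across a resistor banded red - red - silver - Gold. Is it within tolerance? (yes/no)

yes

Red → 2 (first significant figure)
Red → 2 (second significant figure)
Silver → ×0.01 multiplier
Gold → ±5% tolerance
22 × 0.01 = 0.22 Ω
Allowed range: 0.209 Ω to 0.231 Ω.
0.2266 Ω lies inside that range.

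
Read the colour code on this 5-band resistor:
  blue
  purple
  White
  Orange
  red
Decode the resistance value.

679000 Ω

Blue → 6 (first significant figure)
Violet → 7 (second significant figure)
White → 9 (third significant figure)
Orange → ×10^3 multiplier
679 × 1000 = 679000 Ω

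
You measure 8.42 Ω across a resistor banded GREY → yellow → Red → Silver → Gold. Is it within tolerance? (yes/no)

yes

Grey → 8 (first significant figure)
Yellow → 4 (second significant figure)
Red → 2 (third significant figure)
Silver → ×0.01 multiplier
Gold → ±5% tolerance
842 × 0.01 = 8.42 Ω
Allowed range: 7.999 Ω to 8.841 Ω.
8.42 Ω lies inside that range.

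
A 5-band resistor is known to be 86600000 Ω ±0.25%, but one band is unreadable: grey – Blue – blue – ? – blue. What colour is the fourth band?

86600000 Ω = 866 × 10^5.
The fourth band is the multiplier, 10^5, which is green.

green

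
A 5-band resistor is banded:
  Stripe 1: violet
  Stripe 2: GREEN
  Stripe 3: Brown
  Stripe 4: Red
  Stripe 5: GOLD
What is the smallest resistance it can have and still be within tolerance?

Violet → 7 (first significant figure)
Green → 5 (second significant figure)
Brown → 1 (third significant figure)
Red → ×10^2 multiplier
Gold → ±5% tolerance
751 × 100 = 75100 Ω
Smallest = 75100 × (1 − 5/100) = 71345 Ω.

71345 Ω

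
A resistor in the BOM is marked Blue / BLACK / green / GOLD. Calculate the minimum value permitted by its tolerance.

5700000 Ω

Blue → 6 (first significant figure)
Black → 0 (second significant figure)
Green → ×10^5 multiplier
Gold → ±5% tolerance
60 × 100000 = 6000000 Ω
Minimum = 6000000 × (1 − 5/100) = 5700000 Ω.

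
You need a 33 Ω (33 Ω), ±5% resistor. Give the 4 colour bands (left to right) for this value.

33 Ω = 33 × 10^0.
3 → orange
3 → orange
Multiplier 10^0 → black.
±5% tolerance → gold.

orange, orange, black, gold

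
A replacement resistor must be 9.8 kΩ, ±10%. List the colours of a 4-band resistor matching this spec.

white, grey, red, silver

9800 Ω = 98 × 10^2.
9 → white
8 → grey
Multiplier 10^2 → red.
±10% tolerance → silver.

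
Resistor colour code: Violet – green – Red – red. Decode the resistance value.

Violet → 7 (first significant figure)
Green → 5 (second significant figure)
Red → ×10^2 multiplier
75 × 100 = 7500 Ω

7500 Ω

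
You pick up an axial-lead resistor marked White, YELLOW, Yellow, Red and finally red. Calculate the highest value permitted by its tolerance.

96288 Ω

White → 9 (first significant figure)
Yellow → 4 (second significant figure)
Yellow → 4 (third significant figure)
Red → ×10^2 multiplier
Red → ±2% tolerance
944 × 100 = 94400 Ω
Highest = 94400 × (1 + 2/100) = 96288 Ω.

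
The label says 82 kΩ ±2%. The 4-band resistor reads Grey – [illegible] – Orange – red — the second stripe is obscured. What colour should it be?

red

82000 Ω = 82 × 10^3.
The second band gives digit 2 of the significand, and 2 is red.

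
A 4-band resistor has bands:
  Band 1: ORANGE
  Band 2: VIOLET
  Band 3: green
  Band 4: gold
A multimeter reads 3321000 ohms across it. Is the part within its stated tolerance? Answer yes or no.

no

Orange → 3 (first significant figure)
Violet → 7 (second significant figure)
Green → ×10^5 multiplier
Gold → ±5% tolerance
37 × 100000 = 3700000 Ω
Allowed range: 3515000 Ω to 3885000 Ω.
3321000 ohms lies outside that range.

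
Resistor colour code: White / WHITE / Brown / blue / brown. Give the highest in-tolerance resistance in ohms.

White → 9 (first significant figure)
White → 9 (second significant figure)
Brown → 1 (third significant figure)
Blue → ×10^6 multiplier
Brown → ±1% tolerance
991 × 1000000 = 991000000 Ω
Highest = 991000000 × (1 + 1/100) = 1000910000 Ω.

1000910000 Ω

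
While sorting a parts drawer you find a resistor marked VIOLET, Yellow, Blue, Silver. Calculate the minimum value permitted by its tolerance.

66600000 Ω

Violet → 7 (first significant figure)
Yellow → 4 (second significant figure)
Blue → ×10^6 multiplier
Silver → ±10% tolerance
74 × 1000000 = 74000000 Ω
Minimum = 74000000 × (1 − 10/100) = 66600000 Ω.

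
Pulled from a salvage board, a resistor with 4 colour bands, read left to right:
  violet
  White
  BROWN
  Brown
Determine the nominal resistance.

790 Ω

Violet → 7 (first significant figure)
White → 9 (second significant figure)
Brown → ×10 multiplier
79 × 10 = 790 Ω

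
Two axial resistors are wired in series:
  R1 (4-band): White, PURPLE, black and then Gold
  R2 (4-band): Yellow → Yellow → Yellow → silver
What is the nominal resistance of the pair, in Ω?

440097 Ω

R1: white, violet → 97; black ×1 → 97 Ω.
R2: yellow, yellow → 44; yellow ×10^4 → 440000 Ω.
Series: 97 + 440000 = 440097 Ω.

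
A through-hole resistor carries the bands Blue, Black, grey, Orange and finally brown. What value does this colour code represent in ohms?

Blue → 6 (first significant figure)
Black → 0 (second significant figure)
Grey → 8 (third significant figure)
Orange → ×10^3 multiplier
608 × 1000 = 608000 Ω

608000 Ω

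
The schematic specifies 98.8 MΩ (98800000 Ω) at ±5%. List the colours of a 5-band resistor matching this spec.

white, grey, grey, green, gold

98800000 Ω = 988 × 10^5.
9 → white
8 → grey
8 → grey
Multiplier 10^5 → green.
±5% tolerance → gold.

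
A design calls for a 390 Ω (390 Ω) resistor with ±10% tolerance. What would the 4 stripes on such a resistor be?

orange, white, brown, silver

390 Ω = 39 × 10^1.
3 → orange
9 → white
Multiplier 10^1 → brown.
±10% tolerance → silver.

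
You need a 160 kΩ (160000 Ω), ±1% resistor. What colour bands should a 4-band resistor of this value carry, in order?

brown, blue, yellow, brown

160000 Ω = 16 × 10^4.
1 → brown
6 → blue
Multiplier 10^4 → yellow.
±1% tolerance → brown.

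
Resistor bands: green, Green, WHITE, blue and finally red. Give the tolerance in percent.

±2%

The last band, red, is the tolerance band.
Red corresponds to ±2%.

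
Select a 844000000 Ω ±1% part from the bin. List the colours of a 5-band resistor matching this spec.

grey, yellow, yellow, blue, brown

844000000 Ω = 844 × 10^6.
8 → grey
4 → yellow
4 → yellow
Multiplier 10^6 → blue.
±1% tolerance → brown.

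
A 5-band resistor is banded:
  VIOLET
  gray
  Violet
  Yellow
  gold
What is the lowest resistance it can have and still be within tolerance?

7476500 Ω

Violet → 7 (first significant figure)
Grey → 8 (second significant figure)
Violet → 7 (third significant figure)
Yellow → ×10^4 multiplier
Gold → ±5% tolerance
787 × 10000 = 7870000 Ω
Lowest = 7870000 × (1 − 5/100) = 7476500 Ω.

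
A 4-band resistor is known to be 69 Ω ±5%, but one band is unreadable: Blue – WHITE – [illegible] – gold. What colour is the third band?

black

69 Ω = 69 × 10^0.
The third band is the multiplier, 10^0, which is black.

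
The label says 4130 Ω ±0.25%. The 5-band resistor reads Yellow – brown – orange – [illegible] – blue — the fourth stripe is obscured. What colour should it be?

4130 Ω = 413 × 10^1.
The fourth band is the multiplier, 10^1, which is brown.

brown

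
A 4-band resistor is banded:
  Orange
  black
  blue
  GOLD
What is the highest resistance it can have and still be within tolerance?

Orange → 3 (first significant figure)
Black → 0 (second significant figure)
Blue → ×10^6 multiplier
Gold → ±5% tolerance
30 × 1000000 = 30000000 Ω
Highest = 30000000 × (1 + 5/100) = 31500000 Ω.

31500000 Ω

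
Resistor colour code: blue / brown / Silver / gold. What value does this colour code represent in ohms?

0.61 Ω

Blue → 6 (first significant figure)
Brown → 1 (second significant figure)
Silver → ×0.01 multiplier
61 × 0.01 = 0.61 Ω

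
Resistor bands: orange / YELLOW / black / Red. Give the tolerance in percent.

±2%

The last band, red, is the tolerance band.
Red corresponds to ±2%.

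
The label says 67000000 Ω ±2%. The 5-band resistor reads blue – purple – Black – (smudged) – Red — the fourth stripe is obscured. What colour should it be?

67000000 Ω = 670 × 10^5.
The fourth band is the multiplier, 10^5, which is green.

green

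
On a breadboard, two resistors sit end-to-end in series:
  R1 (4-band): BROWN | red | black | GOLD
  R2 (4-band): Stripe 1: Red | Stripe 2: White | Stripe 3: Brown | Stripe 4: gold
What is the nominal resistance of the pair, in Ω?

302 Ω

R1: brown, red → 12; black ×1 → 12 Ω.
R2: red, white → 29; brown ×10 → 290 Ω.
Series: 12 + 290 = 302 Ω.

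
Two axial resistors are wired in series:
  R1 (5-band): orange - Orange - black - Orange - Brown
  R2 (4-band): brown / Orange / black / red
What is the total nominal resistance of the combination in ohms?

330013 Ω

R1: orange, orange, black → 330; orange ×10^3 → 330000 Ω.
R2: brown, orange → 13; black ×1 → 13 Ω.
Series: 330000 + 13 = 330013 Ω.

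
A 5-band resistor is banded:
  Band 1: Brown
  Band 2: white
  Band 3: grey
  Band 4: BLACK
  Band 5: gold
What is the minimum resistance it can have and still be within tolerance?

Brown → 1 (first significant figure)
White → 9 (second significant figure)
Grey → 8 (third significant figure)
Black → ×1 multiplier
Gold → ±5% tolerance
198 × 1 = 198 Ω
Minimum = 198 × (1 − 5/100) = 188.1 Ω.

188.1 Ω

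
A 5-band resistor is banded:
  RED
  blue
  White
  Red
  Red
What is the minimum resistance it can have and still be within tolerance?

26362 Ω

Red → 2 (first significant figure)
Blue → 6 (second significant figure)
White → 9 (third significant figure)
Red → ×10^2 multiplier
Red → ±2% tolerance
269 × 100 = 26900 Ω
Minimum = 26900 × (1 − 2/100) = 26362 Ω.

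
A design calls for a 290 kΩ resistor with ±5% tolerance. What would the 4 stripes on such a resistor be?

290000 Ω = 29 × 10^4.
2 → red
9 → white
Multiplier 10^4 → yellow.
±5% tolerance → gold.

red, white, yellow, gold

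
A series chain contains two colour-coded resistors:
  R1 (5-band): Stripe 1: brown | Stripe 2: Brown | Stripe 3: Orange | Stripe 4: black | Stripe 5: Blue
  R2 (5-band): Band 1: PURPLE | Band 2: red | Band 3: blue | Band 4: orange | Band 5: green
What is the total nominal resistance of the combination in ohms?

R1: brown, brown, orange → 113; black ×1 → 113 Ω.
R2: violet, red, blue → 726; orange ×10^3 → 726000 Ω.
Series: 113 + 726000 = 726113 Ω.

726113 Ω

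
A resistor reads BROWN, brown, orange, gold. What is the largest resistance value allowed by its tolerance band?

11550 Ω

Brown → 1 (first significant figure)
Brown → 1 (second significant figure)
Orange → ×10^3 multiplier
Gold → ±5% tolerance
11 × 1000 = 11000 Ω
Largest = 11000 × (1 + 5/100) = 11550 Ω.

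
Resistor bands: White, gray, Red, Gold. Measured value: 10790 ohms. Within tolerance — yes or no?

no

White → 9 (first significant figure)
Grey → 8 (second significant figure)
Red → ×10^2 multiplier
Gold → ±5% tolerance
98 × 100 = 9800 Ω
Allowed range: 9310 Ω to 10290 Ω.
10790 ohms lies outside that range.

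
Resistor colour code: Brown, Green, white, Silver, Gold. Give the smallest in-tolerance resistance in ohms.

Brown → 1 (first significant figure)
Green → 5 (second significant figure)
White → 9 (third significant figure)
Silver → ×0.01 multiplier
Gold → ±5% tolerance
159 × 0.01 = 1.59 Ω
Smallest = 1.59 × (1 − 5/100) = 1.5105 Ω.

1.5105 Ω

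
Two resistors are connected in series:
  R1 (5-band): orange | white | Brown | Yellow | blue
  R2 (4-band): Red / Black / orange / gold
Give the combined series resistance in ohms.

R1: orange, white, brown → 391; yellow ×10^4 → 3910000 Ω.
R2: red, black → 20; orange ×10^3 → 20000 Ω.
Series: 3910000 + 20000 = 3930000 Ω.

3930000 Ω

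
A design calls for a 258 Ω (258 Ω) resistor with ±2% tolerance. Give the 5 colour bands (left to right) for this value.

red, green, grey, black, red

258 Ω = 258 × 10^0.
2 → red
5 → green
8 → grey
Multiplier 10^0 → black.
±2% tolerance → red.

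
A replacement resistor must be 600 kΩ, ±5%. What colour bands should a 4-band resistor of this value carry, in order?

600000 Ω = 60 × 10^4.
6 → blue
0 → black
Multiplier 10^4 → yellow.
±5% tolerance → gold.

blue, black, yellow, gold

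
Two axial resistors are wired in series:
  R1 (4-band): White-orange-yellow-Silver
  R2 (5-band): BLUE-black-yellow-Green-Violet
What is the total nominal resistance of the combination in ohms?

R1: white, orange → 93; yellow ×10^4 → 930000 Ω.
R2: blue, black, yellow → 604; green ×10^5 → 60400000 Ω.
Series: 930000 + 60400000 = 61330000 Ω.

61330000 Ω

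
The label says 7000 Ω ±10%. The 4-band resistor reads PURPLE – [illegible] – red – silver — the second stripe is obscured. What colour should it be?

black

7000 Ω = 70 × 10^2.
The second band gives digit 0 of the significand, and 0 is black.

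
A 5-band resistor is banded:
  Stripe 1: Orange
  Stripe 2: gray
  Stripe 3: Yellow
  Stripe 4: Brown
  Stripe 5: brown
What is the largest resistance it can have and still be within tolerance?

Orange → 3 (first significant figure)
Grey → 8 (second significant figure)
Yellow → 4 (third significant figure)
Brown → ×10 multiplier
Brown → ±1% tolerance
384 × 10 = 3840 Ω
Largest = 3840 × (1 + 1/100) = 3878.4 Ω.

3878.4 Ω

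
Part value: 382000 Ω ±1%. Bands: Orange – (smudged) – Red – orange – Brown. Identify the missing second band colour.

grey

382000 Ω = 382 × 10^3.
The second band gives digit 8 of the significand, and 8 is grey.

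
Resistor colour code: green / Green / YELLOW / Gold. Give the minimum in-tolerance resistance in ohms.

522500 Ω

Green → 5 (first significant figure)
Green → 5 (second significant figure)
Yellow → ×10^4 multiplier
Gold → ±5% tolerance
55 × 10000 = 550000 Ω
Minimum = 550000 × (1 − 5/100) = 522500 Ω.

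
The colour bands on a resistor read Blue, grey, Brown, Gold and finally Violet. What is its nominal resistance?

68.1 Ω

Blue → 6 (first significant figure)
Grey → 8 (second significant figure)
Brown → 1 (third significant figure)
Gold → ×0.1 multiplier
681 × 0.1 = 68.1 Ω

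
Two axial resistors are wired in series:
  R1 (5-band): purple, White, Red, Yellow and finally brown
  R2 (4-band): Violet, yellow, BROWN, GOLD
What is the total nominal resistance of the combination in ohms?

7920740 Ω

R1: violet, white, red → 792; yellow ×10^4 → 7920000 Ω.
R2: violet, yellow → 74; brown ×10 → 740 Ω.
Series: 7920000 + 740 = 7920740 Ω.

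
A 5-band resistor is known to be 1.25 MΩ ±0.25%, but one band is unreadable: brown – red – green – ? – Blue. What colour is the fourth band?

1250000 Ω = 125 × 10^4.
The fourth band is the multiplier, 10^4, which is yellow.

yellow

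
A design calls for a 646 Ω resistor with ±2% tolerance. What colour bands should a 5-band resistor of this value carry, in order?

blue, yellow, blue, black, red

646 Ω = 646 × 10^0.
6 → blue
4 → yellow
6 → blue
Multiplier 10^0 → black.
±2% tolerance → red.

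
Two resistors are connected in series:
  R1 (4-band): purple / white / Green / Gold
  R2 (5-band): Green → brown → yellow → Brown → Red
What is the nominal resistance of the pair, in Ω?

7905140 Ω

R1: violet, white → 79; green ×10^5 → 7900000 Ω.
R2: green, brown, yellow → 514; brown ×10 → 5140 Ω.
Series: 7900000 + 5140 = 7905140 Ω.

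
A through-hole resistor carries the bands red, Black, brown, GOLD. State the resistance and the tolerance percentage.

200 Ω ±5%

Red → 2 (first significant figure)
Black → 0 (second significant figure)
Brown → ×10 multiplier
Gold → ±5% tolerance
20 × 10 = 200 Ω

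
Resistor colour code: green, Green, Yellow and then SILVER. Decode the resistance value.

550000 Ω

Green → 5 (first significant figure)
Green → 5 (second significant figure)
Yellow → ×10^4 multiplier
55 × 10000 = 550000 Ω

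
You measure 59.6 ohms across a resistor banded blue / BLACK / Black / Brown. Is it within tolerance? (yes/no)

yes

Blue → 6 (first significant figure)
Black → 0 (second significant figure)
Black → ×1 multiplier
Brown → ±1% tolerance
60 × 1 = 60 Ω
Allowed range: 59.4 Ω to 60.6 Ω.
59.6 ohms lies inside that range.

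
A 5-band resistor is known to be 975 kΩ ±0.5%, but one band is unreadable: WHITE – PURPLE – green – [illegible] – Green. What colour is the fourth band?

orange

975000 Ω = 975 × 10^3.
The fourth band is the multiplier, 10^3, which is orange.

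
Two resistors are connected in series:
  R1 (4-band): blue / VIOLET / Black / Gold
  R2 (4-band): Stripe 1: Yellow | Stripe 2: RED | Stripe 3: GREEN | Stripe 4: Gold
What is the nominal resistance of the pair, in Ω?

R1: blue, violet → 67; black ×1 → 67 Ω.
R2: yellow, red → 42; green ×10^5 → 4200000 Ω.
Series: 67 + 4200000 = 4200067 Ω.

4200067 Ω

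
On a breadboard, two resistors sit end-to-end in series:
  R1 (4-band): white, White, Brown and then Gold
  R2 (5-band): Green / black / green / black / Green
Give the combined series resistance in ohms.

R1: white, white → 99; brown ×10 → 990 Ω.
R2: green, black, green → 505; black ×1 → 505 Ω.
Series: 990 + 505 = 1495 Ω.

1495 Ω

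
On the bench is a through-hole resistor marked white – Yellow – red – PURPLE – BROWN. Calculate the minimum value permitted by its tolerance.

White → 9 (first significant figure)
Yellow → 4 (second significant figure)
Red → 2 (third significant figure)
Violet → ×10^7 multiplier
Brown → ±1% tolerance
942 × 10000000 = 9420000000 Ω
Minimum = 9420000000 × (1 − 1/100) = 9325800000 Ω.

9325800000 Ω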